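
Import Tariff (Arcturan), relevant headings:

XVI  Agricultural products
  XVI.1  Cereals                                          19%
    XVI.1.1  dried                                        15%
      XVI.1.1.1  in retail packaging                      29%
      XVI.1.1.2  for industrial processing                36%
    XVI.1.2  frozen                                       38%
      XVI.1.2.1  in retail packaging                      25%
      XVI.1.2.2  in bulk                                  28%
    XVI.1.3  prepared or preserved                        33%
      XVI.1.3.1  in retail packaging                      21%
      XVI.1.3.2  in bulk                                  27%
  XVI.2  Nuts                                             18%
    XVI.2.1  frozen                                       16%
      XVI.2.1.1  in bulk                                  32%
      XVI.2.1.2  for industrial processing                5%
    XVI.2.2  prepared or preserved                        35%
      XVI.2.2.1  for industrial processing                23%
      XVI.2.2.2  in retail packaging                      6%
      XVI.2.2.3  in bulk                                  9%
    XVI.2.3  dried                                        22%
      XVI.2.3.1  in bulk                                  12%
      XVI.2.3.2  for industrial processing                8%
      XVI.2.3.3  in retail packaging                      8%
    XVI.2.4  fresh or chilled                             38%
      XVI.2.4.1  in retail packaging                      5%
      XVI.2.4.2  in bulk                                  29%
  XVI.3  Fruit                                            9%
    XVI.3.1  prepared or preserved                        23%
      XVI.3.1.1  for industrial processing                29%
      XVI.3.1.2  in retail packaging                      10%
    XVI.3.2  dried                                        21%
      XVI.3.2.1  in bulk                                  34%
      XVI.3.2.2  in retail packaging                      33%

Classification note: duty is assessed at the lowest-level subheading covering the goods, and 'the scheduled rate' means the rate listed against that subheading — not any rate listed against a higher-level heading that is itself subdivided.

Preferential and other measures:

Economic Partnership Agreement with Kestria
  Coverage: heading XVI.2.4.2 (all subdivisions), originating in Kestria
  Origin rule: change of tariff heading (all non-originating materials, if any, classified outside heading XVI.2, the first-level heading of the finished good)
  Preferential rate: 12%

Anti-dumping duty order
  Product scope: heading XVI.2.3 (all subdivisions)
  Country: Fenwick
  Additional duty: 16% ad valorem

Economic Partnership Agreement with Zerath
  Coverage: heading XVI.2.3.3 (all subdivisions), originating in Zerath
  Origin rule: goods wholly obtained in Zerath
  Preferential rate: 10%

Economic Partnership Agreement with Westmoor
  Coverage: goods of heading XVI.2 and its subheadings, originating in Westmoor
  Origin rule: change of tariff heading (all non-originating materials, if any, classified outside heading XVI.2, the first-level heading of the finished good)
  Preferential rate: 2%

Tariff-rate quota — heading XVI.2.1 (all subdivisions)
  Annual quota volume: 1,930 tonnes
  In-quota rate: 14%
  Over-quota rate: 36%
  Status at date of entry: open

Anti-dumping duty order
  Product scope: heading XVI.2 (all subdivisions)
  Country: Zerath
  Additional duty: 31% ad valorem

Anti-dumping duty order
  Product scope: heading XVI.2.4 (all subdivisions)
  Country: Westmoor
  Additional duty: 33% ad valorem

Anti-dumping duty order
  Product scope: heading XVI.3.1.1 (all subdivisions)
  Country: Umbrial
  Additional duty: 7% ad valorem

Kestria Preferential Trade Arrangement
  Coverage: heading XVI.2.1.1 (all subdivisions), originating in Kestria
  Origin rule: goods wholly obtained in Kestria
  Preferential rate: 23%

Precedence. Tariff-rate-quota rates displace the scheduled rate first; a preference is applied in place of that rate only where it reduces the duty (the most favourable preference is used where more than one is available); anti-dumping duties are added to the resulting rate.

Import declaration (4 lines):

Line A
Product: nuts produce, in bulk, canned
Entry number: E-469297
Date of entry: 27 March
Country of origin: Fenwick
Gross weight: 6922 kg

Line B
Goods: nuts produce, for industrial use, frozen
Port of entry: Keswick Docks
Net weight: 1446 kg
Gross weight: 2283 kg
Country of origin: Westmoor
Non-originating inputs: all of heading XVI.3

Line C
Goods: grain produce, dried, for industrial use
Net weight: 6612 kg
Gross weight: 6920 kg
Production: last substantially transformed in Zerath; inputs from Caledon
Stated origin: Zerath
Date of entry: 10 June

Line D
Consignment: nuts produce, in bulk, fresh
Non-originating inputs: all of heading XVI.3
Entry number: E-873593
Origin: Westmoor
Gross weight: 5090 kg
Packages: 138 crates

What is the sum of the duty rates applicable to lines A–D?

82%

Line A: nuts → XVI.2; canned → XVI.2.2; in bulk → XVI.2.2.3. Scheduled 9%. No special measure applies. → 9%.
Line B: nuts → XVI.2; frozen → XVI.2.1; for industrial use → XVI.2.1.2. Scheduled 5%. quota on XVI.2.1 open → in-quota 14%; Westmoor agreement on XVI.2: CTH met → 2% available; preferential 2%. → 2%.
Line C: grain → XVI.1; dried → XVI.1.1; for industrial use → XVI.1.1.2. Scheduled 36%. Zerath agreement on XVI.2.3.3: XVI.1.1.2 not covered. → 36%.
Line D: nuts → XVI.2; fresh → XVI.2.4; in bulk → XVI.2.4.2. Scheduled 29%. Westmoor agreement on XVI.2: CTH met → 2% available; preferential 2%; anti-dumping (Westmoor, XVI.2.4): +33%; total 2% + 33% = 35%. → 35%.
Sum: 9% + 2% + 36% + 35% = 82%.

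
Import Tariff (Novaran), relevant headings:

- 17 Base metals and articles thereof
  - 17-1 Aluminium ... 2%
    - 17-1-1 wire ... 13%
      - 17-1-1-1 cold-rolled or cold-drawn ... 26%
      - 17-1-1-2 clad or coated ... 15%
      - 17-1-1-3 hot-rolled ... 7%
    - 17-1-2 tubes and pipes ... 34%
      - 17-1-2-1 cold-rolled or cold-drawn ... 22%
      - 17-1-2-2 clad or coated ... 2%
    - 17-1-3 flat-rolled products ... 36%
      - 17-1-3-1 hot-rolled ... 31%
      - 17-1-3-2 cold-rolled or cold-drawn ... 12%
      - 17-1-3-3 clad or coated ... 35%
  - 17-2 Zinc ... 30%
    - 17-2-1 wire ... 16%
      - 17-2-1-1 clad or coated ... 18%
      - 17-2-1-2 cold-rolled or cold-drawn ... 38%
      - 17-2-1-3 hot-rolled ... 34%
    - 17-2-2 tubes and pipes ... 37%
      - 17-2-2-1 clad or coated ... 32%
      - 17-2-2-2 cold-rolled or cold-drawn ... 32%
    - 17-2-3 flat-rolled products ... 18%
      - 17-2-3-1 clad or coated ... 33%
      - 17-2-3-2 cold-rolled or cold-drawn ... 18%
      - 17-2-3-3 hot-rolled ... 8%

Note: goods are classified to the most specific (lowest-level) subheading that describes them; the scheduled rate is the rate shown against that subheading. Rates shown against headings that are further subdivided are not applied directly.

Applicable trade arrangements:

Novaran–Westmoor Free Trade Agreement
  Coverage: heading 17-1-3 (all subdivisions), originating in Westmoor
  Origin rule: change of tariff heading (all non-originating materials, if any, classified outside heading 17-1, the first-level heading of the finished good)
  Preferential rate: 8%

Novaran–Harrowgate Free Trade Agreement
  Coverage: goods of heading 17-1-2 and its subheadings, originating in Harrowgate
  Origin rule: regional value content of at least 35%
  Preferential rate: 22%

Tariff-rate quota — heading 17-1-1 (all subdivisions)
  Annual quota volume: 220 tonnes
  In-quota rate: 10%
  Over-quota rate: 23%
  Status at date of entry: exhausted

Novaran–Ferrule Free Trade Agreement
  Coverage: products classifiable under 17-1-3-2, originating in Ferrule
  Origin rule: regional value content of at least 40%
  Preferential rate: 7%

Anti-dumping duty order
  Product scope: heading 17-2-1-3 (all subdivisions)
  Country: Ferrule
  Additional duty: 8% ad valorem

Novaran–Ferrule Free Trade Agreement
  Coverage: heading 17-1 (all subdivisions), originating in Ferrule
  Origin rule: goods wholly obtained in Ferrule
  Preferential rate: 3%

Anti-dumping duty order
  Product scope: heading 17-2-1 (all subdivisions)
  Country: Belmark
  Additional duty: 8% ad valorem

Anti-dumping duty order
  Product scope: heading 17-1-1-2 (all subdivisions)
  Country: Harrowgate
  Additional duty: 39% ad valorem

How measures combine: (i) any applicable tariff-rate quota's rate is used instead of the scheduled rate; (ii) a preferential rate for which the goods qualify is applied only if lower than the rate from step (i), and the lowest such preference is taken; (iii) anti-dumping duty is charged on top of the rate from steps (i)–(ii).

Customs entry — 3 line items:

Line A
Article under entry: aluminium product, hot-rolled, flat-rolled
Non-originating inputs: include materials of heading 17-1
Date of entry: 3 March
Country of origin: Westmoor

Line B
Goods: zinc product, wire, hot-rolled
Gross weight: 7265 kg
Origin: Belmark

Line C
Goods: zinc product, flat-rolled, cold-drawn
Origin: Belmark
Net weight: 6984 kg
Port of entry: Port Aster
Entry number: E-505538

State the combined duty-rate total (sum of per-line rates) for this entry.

Line A: aluminium → 17-1; flat-rolled → 17-1-3; hot-rolled → 17-1-3-1. Scheduled 31%. Westmoor agreement on 17-1-3: CTH not met. → 31%.
Line B: zinc → 17-2; wire → 17-2-1; hot-rolled → 17-2-1-3. Scheduled 34%. anti-dumping (Belmark, 17-2-1): +8%; total 34% + 8% = 42%. → 42%.
Line C: zinc → 17-2; flat-rolled → 17-2-3; cold-drawn → 17-2-3-2. Scheduled 18%. No special measure applies. → 18%.
Sum: 31% + 42% + 18% = 91%.

91%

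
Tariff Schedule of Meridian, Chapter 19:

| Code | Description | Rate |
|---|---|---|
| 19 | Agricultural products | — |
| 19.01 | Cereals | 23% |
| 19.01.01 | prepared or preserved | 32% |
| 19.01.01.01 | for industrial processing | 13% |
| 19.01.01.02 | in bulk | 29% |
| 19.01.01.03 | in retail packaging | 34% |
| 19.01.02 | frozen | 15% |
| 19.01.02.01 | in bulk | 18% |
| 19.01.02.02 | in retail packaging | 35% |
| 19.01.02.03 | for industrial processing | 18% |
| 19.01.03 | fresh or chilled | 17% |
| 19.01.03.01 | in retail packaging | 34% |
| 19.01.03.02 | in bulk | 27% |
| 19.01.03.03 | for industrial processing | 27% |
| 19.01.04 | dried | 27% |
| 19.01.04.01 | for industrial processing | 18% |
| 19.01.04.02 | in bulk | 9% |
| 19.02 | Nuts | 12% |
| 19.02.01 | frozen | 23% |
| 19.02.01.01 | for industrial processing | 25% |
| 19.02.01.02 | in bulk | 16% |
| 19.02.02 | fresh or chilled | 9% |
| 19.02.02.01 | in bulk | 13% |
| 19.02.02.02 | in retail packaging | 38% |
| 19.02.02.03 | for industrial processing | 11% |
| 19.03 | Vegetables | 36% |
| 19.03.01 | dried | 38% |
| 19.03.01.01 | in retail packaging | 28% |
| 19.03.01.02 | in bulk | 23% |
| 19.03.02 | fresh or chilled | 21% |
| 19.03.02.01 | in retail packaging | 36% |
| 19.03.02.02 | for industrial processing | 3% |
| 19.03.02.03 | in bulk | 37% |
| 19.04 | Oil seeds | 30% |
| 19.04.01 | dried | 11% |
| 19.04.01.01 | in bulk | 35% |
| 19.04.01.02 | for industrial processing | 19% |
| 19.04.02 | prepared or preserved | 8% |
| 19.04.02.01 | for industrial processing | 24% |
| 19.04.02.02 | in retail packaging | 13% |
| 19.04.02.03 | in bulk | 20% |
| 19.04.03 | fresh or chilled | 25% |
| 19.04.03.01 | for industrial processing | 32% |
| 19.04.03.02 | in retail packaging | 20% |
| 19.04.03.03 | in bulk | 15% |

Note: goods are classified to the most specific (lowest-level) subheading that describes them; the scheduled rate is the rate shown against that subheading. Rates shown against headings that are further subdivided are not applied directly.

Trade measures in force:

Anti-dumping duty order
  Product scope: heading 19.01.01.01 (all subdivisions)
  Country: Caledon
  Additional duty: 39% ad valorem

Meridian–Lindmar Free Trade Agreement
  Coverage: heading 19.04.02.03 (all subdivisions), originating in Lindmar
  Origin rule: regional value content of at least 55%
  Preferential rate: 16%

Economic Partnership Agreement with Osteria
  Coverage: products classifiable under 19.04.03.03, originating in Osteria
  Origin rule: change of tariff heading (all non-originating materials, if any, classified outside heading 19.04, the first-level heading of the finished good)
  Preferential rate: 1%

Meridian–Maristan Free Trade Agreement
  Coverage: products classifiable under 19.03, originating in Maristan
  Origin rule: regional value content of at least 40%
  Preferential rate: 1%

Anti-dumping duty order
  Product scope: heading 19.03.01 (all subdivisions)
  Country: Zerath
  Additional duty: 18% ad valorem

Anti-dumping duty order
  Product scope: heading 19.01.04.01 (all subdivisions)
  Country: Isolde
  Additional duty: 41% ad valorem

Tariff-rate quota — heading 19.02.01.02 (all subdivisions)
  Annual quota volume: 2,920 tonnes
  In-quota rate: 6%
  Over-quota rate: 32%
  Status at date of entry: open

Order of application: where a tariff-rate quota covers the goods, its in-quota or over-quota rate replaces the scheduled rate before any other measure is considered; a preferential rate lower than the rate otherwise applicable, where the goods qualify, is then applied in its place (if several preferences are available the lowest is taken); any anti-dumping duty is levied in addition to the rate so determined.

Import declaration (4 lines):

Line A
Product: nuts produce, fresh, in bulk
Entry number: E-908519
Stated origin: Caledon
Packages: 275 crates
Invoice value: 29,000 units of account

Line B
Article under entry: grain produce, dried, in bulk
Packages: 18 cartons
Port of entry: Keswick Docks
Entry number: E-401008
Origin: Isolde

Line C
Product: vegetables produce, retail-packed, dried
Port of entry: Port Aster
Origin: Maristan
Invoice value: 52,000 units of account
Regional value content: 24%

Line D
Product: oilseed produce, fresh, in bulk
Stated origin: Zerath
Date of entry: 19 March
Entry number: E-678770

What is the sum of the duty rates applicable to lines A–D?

Line A: nuts → 19.02; fresh → 19.02.02; in bulk → 19.02.02.01. Scheduled 13%. No special measure applies. → 13%.
Line B: grain → 19.01; dried → 19.01.04; in bulk → 19.01.04.02. Scheduled 9%. No special measure applies. → 9%.
Line C: vegetables → 19.03; dried → 19.03.01; retail-packed → 19.03.01.01. Scheduled 28%. Maristan agreement on 19.03: RVC < 40%. → 28%.
Line D: oilseed → 19.04; fresh → 19.04.03; in bulk → 19.04.03.03. Scheduled 15%. No special measure applies. → 15%.
Sum: 13% + 9% + 28% + 15% = 65%.

65%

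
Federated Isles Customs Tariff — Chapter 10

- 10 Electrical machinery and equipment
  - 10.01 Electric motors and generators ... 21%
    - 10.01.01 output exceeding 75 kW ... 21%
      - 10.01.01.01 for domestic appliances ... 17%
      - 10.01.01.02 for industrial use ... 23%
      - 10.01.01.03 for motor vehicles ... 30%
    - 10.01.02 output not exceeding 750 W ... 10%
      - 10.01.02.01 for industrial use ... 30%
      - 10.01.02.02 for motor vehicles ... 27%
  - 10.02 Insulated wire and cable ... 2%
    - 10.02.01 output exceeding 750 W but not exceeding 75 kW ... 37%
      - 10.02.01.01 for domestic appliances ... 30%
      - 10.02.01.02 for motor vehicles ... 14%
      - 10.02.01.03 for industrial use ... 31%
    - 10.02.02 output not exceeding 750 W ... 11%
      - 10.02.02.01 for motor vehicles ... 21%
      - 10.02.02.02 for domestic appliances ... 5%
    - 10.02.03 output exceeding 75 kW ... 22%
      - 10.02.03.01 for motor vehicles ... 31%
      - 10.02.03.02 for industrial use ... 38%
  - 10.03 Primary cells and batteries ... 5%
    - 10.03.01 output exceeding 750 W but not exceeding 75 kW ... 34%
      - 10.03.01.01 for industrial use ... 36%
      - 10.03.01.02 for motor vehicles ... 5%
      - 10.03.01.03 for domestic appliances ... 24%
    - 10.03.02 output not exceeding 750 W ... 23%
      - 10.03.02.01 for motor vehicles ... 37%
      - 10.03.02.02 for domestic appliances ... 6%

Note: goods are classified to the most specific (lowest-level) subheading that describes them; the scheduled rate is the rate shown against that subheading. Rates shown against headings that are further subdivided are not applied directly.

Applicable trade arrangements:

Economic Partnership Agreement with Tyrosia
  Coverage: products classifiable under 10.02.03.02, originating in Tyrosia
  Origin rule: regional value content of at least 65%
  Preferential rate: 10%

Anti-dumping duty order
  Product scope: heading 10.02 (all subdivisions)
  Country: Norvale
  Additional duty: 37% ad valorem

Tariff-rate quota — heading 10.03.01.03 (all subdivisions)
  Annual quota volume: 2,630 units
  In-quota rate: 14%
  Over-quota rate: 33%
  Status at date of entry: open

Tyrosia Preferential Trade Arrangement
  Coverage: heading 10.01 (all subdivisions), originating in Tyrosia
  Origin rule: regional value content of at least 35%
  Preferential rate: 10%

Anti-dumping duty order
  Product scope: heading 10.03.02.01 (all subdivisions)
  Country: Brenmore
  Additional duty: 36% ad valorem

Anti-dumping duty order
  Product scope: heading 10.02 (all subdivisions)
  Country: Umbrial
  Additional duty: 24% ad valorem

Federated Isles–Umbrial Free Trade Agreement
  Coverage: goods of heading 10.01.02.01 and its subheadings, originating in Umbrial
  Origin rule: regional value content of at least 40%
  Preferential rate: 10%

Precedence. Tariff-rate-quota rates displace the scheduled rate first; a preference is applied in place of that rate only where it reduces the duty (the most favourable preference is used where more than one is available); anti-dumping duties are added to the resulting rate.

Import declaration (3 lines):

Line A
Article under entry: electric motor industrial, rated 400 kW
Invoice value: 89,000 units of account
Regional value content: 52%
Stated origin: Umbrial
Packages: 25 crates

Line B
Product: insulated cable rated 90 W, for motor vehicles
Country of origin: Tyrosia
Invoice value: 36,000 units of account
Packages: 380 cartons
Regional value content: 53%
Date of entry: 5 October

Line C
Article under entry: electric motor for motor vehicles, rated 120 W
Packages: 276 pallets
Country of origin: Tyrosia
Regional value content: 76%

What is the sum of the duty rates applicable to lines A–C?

54%

Line A: electric motor → 10.01; rated 400 kW → 10.01.01; industrial → 10.01.01.02. Scheduled 23%. Umbrial agreement on 10.01.02.01: 10.01.01.02 not covered. → 23%.
Line B: insulated cable → 10.02; rated 90 W → 10.02.02; for motor vehicles → 10.02.02.01. Scheduled 21%. Tyrosia agreement on 10.02.03.02: 10.02.02.01 not covered; Tyrosia agreement on 10.01: 10.02.02.01 not covered. → 21%.
Line C: electric motor → 10.01; rated 120 W → 10.01.02; for motor vehicles → 10.01.02.02. Scheduled 27%. Tyrosia agreement on 10.02.03.02: 10.01.02.02 not covered; Tyrosia agreement on 10.01: RVC ≥ 35% → 10% available; preferential 10%. → 10%.
Sum: 23% + 21% + 10% = 54%.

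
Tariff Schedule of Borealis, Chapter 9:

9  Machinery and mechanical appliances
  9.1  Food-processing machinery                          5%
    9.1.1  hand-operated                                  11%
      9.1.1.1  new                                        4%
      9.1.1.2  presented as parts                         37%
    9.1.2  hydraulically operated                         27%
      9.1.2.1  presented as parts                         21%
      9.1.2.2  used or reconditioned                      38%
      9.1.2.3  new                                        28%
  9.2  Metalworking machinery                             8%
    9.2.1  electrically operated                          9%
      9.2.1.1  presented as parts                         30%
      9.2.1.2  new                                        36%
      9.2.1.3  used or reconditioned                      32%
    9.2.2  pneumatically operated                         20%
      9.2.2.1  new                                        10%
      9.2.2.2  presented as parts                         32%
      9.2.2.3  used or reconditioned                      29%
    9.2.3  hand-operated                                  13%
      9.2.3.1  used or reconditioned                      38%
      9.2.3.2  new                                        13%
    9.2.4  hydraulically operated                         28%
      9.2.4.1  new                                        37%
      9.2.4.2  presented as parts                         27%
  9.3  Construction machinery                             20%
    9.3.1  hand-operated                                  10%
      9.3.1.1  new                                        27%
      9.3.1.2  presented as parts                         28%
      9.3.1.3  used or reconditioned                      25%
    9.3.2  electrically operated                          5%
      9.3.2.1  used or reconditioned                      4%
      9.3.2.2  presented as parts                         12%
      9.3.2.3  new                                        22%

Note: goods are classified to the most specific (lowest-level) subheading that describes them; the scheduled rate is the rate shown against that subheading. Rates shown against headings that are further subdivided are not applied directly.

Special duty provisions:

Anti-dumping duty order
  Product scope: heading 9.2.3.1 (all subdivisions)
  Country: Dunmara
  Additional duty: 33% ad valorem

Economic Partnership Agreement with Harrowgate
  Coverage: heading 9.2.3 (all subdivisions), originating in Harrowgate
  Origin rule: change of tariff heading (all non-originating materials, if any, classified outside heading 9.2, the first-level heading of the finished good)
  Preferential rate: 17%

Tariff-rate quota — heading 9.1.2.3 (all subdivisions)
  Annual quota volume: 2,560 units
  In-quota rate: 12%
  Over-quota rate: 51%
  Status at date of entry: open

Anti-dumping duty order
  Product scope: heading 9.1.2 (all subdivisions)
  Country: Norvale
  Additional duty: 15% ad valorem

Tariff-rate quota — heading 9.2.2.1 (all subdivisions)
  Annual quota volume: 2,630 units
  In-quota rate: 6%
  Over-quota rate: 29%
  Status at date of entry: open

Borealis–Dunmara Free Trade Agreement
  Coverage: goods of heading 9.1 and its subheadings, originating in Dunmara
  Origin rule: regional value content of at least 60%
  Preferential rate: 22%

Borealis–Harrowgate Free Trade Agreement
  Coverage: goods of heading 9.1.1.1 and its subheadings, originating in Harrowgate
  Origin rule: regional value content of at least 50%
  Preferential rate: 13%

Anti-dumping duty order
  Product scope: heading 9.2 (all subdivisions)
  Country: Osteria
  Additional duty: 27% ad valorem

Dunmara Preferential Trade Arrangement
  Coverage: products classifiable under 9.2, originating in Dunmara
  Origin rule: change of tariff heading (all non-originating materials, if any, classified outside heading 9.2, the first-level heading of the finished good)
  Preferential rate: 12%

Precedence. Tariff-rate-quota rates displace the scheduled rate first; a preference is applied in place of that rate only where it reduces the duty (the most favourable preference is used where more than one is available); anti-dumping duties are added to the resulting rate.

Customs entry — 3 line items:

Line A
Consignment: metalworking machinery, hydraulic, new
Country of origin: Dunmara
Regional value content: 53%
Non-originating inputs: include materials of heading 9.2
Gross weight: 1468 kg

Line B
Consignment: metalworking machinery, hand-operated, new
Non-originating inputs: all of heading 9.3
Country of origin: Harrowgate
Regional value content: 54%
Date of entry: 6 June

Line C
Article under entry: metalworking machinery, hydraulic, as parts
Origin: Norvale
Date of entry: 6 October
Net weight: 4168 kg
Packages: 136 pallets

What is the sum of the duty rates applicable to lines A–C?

Line A: metalworking → 9.2; hydraulic → 9.2.4; new → 9.2.4.1. Scheduled 37%. Dunmara agreement on 9.1: 9.2.4.1 not covered; Dunmara agreement on 9.2: CTH not met. → 37%.
Line B: metalworking → 9.2; hand-operated → 9.2.3; new → 9.2.3.2. Scheduled 13%. Harrowgate agreement on 9.2.3: CTH met → 17% available; Harrowgate agreement on 9.1.1.1: 9.2.3.2 not covered; preference 17% not lower than 13% → no reduction. → 13%.
Line C: metalworking → 9.2; hydraulic → 9.2.4; as parts → 9.2.4.2. Scheduled 27%. No special measure applies. → 27%.
Sum: 37% + 13% + 27% = 77%.

77%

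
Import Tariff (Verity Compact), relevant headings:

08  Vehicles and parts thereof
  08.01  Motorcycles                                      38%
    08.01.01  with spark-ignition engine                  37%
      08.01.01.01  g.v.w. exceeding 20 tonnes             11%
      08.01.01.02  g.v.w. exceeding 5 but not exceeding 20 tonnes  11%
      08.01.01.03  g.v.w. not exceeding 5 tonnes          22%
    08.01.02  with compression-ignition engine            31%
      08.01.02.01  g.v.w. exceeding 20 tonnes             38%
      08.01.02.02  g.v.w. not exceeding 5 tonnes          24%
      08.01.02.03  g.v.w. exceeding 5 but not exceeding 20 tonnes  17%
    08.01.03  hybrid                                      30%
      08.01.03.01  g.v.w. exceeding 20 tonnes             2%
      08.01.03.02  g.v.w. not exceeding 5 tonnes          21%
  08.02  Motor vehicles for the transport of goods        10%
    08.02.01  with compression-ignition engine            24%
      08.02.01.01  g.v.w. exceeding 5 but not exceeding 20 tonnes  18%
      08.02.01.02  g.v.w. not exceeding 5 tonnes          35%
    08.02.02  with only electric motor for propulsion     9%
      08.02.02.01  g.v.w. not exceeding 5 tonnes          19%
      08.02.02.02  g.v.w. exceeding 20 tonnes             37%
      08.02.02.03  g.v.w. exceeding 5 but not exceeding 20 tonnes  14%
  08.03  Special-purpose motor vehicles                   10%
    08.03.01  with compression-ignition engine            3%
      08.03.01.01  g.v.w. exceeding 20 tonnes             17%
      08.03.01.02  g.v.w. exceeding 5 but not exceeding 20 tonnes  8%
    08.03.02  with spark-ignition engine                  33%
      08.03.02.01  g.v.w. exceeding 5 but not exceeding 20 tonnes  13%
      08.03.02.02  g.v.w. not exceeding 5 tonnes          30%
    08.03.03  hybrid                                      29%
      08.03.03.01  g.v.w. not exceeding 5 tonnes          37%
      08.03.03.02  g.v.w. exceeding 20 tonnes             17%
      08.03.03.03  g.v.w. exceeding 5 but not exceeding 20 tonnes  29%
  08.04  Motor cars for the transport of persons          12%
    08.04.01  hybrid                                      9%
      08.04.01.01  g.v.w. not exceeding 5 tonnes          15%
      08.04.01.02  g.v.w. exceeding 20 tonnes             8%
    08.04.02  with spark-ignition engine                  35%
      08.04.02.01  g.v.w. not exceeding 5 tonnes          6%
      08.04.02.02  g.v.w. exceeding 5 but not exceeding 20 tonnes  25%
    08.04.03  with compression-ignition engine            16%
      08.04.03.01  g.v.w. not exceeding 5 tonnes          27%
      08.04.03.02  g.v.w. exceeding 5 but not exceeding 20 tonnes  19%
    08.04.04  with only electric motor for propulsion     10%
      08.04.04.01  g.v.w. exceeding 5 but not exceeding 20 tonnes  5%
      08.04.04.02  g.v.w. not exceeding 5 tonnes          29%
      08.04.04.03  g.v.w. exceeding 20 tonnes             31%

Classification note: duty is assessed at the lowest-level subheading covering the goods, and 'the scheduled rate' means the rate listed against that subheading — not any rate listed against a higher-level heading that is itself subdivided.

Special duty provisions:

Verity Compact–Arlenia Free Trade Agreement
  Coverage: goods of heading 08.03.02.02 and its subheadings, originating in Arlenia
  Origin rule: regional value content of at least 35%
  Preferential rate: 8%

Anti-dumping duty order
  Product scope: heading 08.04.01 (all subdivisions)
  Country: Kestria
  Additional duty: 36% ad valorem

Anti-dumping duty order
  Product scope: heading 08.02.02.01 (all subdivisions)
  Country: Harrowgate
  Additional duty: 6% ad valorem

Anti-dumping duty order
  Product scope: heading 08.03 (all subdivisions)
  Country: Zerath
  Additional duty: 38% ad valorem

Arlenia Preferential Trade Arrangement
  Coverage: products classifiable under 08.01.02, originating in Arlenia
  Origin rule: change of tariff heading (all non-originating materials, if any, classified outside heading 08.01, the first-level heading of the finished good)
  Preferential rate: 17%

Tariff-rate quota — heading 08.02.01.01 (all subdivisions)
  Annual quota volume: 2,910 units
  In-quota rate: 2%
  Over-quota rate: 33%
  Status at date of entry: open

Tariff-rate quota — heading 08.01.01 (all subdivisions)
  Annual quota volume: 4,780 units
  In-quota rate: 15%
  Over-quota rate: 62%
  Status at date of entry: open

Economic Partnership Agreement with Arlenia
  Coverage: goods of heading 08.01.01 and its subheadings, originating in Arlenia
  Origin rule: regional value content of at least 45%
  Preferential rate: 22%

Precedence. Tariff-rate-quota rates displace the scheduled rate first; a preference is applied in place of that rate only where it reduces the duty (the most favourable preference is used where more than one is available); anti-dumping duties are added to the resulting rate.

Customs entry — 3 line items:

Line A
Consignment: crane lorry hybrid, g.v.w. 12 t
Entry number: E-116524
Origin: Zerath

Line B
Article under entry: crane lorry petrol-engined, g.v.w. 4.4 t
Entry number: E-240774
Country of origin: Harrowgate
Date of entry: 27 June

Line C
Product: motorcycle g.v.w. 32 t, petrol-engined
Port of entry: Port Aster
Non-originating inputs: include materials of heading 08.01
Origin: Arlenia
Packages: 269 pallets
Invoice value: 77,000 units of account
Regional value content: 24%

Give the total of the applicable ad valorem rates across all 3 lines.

Line A: crane lorry → 08.03; hybrid → 08.03.03; g.v.w. 12 t → 08.03.03.03. Scheduled 29%. anti-dumping (Zerath, 08.03): +38%; total 29% + 38% = 67%. → 67%.
Line B: crane lorry → 08.03; petrol-engined → 08.03.02; g.v.w. 4.4 t → 08.03.02.02. Scheduled 30%. No special measure applies. → 30%.
Line C: motorcycle → 08.01; petrol-engined → 08.01.01; g.v.w. 32 t → 08.01.01.01. Scheduled 11%. quota on 08.01.01 open → in-quota 15%; Arlenia agreement on 08.03.02.02: 08.01.01.01 not covered; Arlenia agreement on 08.01.02: 08.01.01.01 not covered; Arlenia agreement on 08.01.01: RVC < 45%. → 15%.
Sum: 67% + 30% + 15% = 112%.

112%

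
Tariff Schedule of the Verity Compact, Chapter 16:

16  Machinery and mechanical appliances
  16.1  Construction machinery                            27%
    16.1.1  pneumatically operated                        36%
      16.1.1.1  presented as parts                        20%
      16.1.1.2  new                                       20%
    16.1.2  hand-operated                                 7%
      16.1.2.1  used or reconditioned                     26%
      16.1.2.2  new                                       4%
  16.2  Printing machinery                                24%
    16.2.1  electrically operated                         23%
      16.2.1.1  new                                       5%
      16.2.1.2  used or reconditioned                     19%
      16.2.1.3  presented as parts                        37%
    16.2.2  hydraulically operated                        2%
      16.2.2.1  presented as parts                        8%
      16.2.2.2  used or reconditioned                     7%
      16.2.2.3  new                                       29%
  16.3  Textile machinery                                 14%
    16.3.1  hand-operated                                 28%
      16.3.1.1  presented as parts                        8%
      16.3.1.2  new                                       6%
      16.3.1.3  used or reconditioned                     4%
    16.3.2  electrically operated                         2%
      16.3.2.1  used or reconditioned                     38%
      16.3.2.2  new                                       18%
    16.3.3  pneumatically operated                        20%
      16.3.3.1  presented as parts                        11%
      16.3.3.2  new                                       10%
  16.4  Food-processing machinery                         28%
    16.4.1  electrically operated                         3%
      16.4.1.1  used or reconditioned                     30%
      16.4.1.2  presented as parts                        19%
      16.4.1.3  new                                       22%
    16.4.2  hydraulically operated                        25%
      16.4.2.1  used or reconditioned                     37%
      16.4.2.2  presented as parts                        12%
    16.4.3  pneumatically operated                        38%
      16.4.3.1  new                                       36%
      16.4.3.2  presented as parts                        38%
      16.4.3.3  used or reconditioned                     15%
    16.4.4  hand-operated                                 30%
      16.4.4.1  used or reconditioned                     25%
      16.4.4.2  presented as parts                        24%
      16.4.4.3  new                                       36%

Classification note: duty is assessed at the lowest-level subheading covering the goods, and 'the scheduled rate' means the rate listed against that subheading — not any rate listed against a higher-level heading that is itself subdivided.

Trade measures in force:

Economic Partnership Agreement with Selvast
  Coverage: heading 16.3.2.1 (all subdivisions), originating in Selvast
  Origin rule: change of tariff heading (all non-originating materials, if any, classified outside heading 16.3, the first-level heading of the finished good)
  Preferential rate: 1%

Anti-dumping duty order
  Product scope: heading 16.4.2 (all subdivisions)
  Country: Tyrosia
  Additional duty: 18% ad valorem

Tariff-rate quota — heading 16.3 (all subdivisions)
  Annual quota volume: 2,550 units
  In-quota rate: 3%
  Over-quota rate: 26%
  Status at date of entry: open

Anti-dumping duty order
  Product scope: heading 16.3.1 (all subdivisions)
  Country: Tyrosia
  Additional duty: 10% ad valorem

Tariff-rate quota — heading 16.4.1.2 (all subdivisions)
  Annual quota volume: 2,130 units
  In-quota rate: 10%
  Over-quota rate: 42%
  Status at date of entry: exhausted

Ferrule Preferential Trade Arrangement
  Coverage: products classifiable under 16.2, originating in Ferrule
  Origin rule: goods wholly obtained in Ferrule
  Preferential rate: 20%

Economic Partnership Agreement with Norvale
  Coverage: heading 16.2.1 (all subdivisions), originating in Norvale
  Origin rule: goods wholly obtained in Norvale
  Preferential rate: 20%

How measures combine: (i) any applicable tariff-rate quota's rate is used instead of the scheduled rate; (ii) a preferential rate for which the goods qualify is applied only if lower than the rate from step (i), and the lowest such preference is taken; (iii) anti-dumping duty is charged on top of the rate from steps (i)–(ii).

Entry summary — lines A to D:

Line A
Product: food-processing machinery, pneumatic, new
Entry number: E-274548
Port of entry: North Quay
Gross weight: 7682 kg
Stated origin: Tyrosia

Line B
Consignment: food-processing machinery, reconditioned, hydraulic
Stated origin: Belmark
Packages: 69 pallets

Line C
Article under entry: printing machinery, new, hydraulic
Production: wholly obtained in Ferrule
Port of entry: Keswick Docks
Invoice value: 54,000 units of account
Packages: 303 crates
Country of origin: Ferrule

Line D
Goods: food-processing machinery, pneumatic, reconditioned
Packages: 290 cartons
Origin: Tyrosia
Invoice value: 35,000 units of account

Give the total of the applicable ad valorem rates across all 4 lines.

Line A: food-processing → 16.4; pneumatic → 16.4.3; new → 16.4.3.1. Scheduled 36%. No special measure applies. → 36%.
Line B: food-processing → 16.4; hydraulic → 16.4.2; reconditioned → 16.4.2.1. Scheduled 37%. No special measure applies. → 37%.
Line C: printing → 16.2; hydraulic → 16.2.2; new → 16.2.2.3. Scheduled 29%. Ferrule agreement on 16.2: wholly obtained → 20% available; preferential 20%. → 20%.
Line D: food-processing → 16.4; pneumatic → 16.4.3; reconditioned → 16.4.3.3. Scheduled 15%. No special measure applies. → 15%.
Sum: 36% + 37% + 20% + 15% = 108%.

108%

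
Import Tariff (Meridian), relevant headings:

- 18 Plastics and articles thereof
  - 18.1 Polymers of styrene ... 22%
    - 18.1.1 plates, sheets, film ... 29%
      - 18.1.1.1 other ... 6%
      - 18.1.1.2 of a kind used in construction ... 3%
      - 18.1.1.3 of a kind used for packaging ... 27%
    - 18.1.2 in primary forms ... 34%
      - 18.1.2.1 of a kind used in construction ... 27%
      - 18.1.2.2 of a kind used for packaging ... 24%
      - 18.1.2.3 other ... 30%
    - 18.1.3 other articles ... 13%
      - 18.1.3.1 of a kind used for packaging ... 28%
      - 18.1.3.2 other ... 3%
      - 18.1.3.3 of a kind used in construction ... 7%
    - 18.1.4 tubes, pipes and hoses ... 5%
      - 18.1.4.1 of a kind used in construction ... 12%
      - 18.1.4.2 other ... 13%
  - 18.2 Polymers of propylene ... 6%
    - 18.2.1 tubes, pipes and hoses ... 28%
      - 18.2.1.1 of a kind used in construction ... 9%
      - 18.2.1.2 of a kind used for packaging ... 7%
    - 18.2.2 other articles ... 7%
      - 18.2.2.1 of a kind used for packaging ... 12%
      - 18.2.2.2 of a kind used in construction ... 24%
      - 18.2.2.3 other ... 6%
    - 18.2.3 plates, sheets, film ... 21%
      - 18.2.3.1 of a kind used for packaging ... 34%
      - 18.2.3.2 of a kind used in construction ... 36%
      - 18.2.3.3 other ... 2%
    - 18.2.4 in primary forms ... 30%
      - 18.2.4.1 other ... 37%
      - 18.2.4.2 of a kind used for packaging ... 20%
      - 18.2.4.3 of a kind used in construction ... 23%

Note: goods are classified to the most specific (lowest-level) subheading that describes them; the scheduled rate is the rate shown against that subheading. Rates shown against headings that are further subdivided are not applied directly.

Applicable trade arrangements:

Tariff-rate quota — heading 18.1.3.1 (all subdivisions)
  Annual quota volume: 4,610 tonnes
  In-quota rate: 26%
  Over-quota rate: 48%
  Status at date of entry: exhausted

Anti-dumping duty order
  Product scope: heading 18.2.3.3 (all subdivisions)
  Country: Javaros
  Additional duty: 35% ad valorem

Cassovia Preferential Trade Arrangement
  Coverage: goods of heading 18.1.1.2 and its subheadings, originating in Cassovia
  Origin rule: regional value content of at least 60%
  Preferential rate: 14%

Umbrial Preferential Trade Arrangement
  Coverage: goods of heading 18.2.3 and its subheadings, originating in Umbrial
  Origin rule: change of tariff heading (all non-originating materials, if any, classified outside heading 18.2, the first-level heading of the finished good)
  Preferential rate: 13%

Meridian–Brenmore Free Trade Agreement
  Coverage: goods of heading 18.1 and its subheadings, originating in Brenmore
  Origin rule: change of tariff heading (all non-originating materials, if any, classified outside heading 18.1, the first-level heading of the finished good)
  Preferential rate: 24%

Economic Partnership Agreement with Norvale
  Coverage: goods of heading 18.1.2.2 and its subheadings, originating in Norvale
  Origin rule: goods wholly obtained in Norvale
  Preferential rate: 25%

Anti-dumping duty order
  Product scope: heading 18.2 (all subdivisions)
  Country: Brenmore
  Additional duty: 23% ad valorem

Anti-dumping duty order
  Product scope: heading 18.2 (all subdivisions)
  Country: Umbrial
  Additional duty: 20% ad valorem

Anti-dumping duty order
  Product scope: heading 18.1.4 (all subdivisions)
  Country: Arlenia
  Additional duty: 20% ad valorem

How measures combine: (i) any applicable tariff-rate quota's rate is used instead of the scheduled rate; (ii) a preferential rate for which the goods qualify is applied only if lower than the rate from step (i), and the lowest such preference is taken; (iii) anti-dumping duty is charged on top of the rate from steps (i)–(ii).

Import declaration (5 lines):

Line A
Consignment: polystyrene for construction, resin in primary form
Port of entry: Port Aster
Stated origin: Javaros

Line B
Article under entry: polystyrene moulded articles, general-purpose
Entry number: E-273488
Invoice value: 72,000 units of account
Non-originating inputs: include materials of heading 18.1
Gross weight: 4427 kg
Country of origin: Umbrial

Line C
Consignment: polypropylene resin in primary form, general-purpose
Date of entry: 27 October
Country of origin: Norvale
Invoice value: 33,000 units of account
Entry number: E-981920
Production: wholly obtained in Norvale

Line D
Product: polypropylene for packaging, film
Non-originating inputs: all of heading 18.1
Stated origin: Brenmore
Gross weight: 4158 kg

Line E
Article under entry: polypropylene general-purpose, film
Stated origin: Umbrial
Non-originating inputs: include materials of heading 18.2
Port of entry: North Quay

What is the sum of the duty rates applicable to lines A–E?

146%

Line A: polystyrene → 18.1; resin in primary form → 18.1.2; for construction → 18.1.2.1. Scheduled 27%. No special measure applies. → 27%.
Line B: polystyrene → 18.1; moulded articles → 18.1.3; general-purpose → 18.1.3.2. Scheduled 3%. Umbrial agreement on 18.2.3: 18.1.3.2 not covered. → 3%.
Line C: polypropylene → 18.2; resin in primary form → 18.2.4; general-purpose → 18.2.4.1. Scheduled 37%. Norvale agreement on 18.1.2.2: 18.2.4.1 not covered. → 37%.
Line D: polypropylene → 18.2; film → 18.2.3; for packaging → 18.2.3.1. Scheduled 34%. Brenmore agreement on 18.1: 18.2.3.1 not covered; anti-dumping (Brenmore, 18.2): +23%; total 34% + 23% = 57%. → 57%.
Line E: polypropylene → 18.2; film → 18.2.3; general-purpose → 18.2.3.3. Scheduled 2%. Umbrial agreement on 18.2.3: CTH not met; anti-dumping (Umbrial, 18.2): +20%; total 2% + 20% = 22%. → 22%.
Sum: 27% + 3% + 37% + 57% + 22% = 146%.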